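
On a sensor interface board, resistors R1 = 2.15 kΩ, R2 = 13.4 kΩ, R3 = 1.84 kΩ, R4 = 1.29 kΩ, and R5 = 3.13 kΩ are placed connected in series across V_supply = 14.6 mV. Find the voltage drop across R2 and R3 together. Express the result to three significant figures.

V ≈ 10.2 mV

ΣR = 2.15 + 13.4 + 1.84 + 1.29 + 3.13 = 21.81 kΩ.
R_{R2..R3} = 13.4 + 1.84 = 15.24 kΩ.
Voltage divider: V = V_supply · (15.24 / 21.81) = 14.6 × 0.6988 = 10.20 mV.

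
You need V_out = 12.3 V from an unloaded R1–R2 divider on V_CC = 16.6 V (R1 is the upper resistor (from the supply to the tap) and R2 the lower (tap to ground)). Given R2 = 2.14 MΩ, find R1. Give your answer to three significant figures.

V_out/V_CC = R2/(R1+R2) = 0.7410.
R1 = R2·(1/k − 1) = 2.14 × 0.3496 = 0.7481 MΩ.

R1 ≈ 0.748 MΩ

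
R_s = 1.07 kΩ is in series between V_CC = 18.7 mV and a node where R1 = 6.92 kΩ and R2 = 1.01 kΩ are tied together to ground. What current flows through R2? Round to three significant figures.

I ≈ 8.36 µA

Equivalent of the parallel group: R_p = 0.8814 kΩ.
V_A by voltage divider: V_A = 18.7 × 0.8814/(1.07 + 0.8814) = 8.446 mV.
I(R2) = V_A / R2 = 8.446/1.01 = 8.363 µA.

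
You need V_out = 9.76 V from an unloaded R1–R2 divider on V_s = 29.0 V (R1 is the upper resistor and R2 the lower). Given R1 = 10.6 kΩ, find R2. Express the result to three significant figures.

Required fraction k = V_out/V_s = 0.3366.
Rearranging, R2 = R1·k/(1−k) = 10.6 × 0.5073 = 5.377 kΩ.

R2 ≈ 5.38 kΩ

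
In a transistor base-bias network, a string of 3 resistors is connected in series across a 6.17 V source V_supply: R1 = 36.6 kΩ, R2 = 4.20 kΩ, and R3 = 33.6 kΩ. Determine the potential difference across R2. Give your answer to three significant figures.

ΣR = 36.6 + 4.20 + 33.6 = 74.40 kΩ.
By the voltage-divider rule, V = 6.17 × 4.200/74.40 = 0.3483 V.

V ≈ 0.348 V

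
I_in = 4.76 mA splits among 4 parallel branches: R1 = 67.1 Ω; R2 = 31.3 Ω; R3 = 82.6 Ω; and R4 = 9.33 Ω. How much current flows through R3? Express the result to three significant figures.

I ≈ 0.347 mA

Conductances: ΣG = 1/67.1 + 1/31.3 + 1/82.6 + 1/9.33 = 0.1661 (1/Ω).
R3 takes the fraction G_k/ΣG = 0.01211/0.1661 = 0.07287, so I = 4.76 × 0.07287 = 0.3469 mA.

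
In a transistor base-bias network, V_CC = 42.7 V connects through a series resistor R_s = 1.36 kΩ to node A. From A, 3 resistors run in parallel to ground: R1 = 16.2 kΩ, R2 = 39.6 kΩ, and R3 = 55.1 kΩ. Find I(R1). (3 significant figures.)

I ≈ 2.31 mA

Parallel bank: R_p = 1/(1/16.2 + 1/39.6 + 1/55.1) = 9.512 kΩ.
Node voltage V_A = V_CC · R_p/(R_s + R_p) = 42.7 × 0.8749 = 37.36 V.
Branch current I = V_A/R1 = 37.36/16.2 = 2.306 mA.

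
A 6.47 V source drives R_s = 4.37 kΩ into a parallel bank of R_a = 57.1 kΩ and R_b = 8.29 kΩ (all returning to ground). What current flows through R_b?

Combine the parallel branches: R_p = (1/57.1 + 1/8.29)⁻¹ = 7.239 kΩ.
V_A = 6.47 × 7.239/11.61 = 4.034 V.
I(R_b) = V_A / R_b = 4.034/8.29 = 0.4867 mA.

I ≈ 0.487 mA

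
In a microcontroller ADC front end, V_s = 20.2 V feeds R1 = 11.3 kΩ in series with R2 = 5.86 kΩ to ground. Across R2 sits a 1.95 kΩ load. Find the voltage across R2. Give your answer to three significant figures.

R2 ‖ R_L = (5.86 × 1.95)/(5.86 + 1.95) = 1.463 kΩ.
Now apply the divider: V_out = 20.2 × 0.1146 = 2.316 V.

V_out ≈ 2.32 V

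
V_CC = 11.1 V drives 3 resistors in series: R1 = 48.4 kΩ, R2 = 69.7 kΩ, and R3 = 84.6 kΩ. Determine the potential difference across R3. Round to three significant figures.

ΣR = 48.4 + 69.7 + 84.6 = 202.7 kΩ.
By the voltage-divider rule, V = 11.1 × 84.60/202.7 = 4.633 V.

V ≈ 4.63 V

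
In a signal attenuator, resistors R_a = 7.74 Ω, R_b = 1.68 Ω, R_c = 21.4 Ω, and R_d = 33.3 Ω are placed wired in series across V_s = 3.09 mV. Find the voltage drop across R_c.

V ≈ 1.03 mV

Series total: ΣR = 7.74 + 1.68 + 21.4 + 33.3 = 64.12 Ω.
V = V_s · R/ΣR = 3.09 × 0.3337 = 1.031 mV.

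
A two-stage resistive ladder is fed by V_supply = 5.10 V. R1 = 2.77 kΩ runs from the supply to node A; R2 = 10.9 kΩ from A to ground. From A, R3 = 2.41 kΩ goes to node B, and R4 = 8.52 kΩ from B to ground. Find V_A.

Node A sees R2 in parallel with the series input of stage 2, R3 + R4 = 10.93 kΩ.
R2 ‖ (R3+R4) = 5.457 kΩ.
First divider: V_A = V_supply · 5.457/(2.77 + 5.457) = 3.383 V.

V_A ≈ 3.38 V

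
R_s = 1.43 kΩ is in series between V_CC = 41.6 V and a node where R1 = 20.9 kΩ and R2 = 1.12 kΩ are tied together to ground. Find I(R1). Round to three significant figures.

Combine the parallel branches: R_p = (1/20.9 + 1/1.12)⁻¹ = 1.063 kΩ.
V_A = 41.6 × 1.063/2.493 = 17.74 V.
Branch current I = V_A/R1 = 17.74/20.9 = 0.8487 mA.
(Check via current divider: I_total = 16.69 mA; share G_k/ΣG = 0.05086 → same result.)

I ≈ 0.849 mA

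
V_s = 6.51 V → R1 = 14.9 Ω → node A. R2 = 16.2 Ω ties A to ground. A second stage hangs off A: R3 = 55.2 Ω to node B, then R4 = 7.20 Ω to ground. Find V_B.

V_B ≈ 0.348 V

The second stage (R3 + R4 = 62.40 Ω) loads node A in parallel with R2.
Effective lower resistance at A: R2 ‖ 62.40 = 12.86 Ω.
V_A = 6.51 × 12.86/(14.9 + 12.86) = 3.016 V.
V_B = V_A × 0.1154 = 0.3480 V.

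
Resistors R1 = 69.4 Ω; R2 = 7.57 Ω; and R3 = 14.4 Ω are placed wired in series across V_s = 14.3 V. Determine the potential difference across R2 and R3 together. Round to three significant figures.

V ≈ 3.44 V

ΣR = 69.4 + 7.57 + 14.4 = 91.37 Ω.
R_{R2..R3} = 7.57 + 14.4 = 21.97 Ω.
V = V_s · R/ΣR = 14.3 × 0.2405 = 3.438 V.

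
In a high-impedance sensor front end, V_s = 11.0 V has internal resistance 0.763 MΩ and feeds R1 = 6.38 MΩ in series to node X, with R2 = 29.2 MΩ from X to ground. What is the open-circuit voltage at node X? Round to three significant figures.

R1' = 0.763 + 6.38 = 7.143 MΩ (source resistance + R1).
With X open, the divider is unloaded: V_th = 11.0 × 29.2/36.34 = 8.838 V.

V_th ≈ 8.84 V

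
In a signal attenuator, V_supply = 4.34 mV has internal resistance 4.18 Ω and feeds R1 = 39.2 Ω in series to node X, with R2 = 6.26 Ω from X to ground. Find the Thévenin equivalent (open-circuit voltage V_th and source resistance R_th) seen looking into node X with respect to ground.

R1' = 4.18 + 39.2 = 43.38 Ω (source resistance + R1).
V_th is the unloaded tap voltage: V_supply · R2/(R1'+R2) = 4.34 × 0.1261 = 0.5473 mV.
Zeroing V_supply shorts the top of R1' to ground, so R_th = R1' ‖ R2 = 5.471 Ω.

V_th ≈ 0.547 mV, R_th ≈ 5.47 Ω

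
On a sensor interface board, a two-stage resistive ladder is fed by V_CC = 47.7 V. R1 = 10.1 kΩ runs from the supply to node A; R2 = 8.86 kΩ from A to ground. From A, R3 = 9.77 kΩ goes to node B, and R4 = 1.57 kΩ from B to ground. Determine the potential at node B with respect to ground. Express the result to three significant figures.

V_B ≈ 2.18 V

Looking into the second stage from A: R3 + R4 = 11.34 kΩ appears in parallel with R2.
Effective lower resistance at A: R2 ‖ 11.34 = 4.974 kΩ.
V_A = 47.7 × 4.974/(10.1 + 4.974) = 15.74 V.
V_B = V_A × 0.1384 = 2.179 V.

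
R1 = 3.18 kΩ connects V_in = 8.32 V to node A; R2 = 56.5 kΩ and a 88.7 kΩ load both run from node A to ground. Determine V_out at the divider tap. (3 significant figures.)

R2 ‖ R_L = (56.5 × 88.7)/(56.5 + 88.7) = 34.51 kΩ.
Then V_out = V_in · R2'/(R1 + R2') = 8.32 × 34.51/37.69 = 7.618 V.

V_out ≈ 7.62 V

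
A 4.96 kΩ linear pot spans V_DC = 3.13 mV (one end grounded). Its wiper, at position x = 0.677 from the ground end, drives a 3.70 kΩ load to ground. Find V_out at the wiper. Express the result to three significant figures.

V_out ≈ 1.64 mV

Split the track: R_lower = x·R_p = 3.358 kΩ, R_upper = (1−x)·R_p = 1.602 kΩ.
R_L loads the lower segment: effective lower R = 1.760 kΩ.
Loaded-divider output: V_out = 3.13 × 0.5235 = 1.639 mV.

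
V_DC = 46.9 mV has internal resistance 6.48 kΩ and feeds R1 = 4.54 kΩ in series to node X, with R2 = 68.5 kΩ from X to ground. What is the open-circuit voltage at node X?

V_th ≈ 40.4 mV

R1' = 6.48 + 4.54 = 11.02 kΩ (source resistance + R1).
Open-circuit (no load on X): V_th = V_DC · R2/(R1' + R2) = 46.9 × 68.5/(11.02 + 68.5) = 40.40 mV.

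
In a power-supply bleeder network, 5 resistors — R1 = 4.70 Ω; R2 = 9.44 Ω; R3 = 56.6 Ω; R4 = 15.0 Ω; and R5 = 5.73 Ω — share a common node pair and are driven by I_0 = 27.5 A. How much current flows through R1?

I ≈ 10.1 A

Conductances: ΣG = 1/4.70 + 1/9.44 + 1/56.6 + 1/15.0 + 1/5.73 = 0.5776 (1/Ω).
R1 takes the fraction G_k/ΣG = 0.2128/0.5776 = 0.3684, so I = 27.5 × 0.3684 = 10.13 A.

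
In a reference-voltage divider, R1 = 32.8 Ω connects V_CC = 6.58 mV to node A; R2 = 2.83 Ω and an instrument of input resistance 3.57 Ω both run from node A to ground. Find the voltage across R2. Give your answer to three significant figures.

V_out ≈ 0.302 mV

First combine the lower leg with the load: R2 ‖ R_L = 1.579 Ω.
Now apply the divider: V_out = 6.58 × 0.04592 = 0.3021 mV.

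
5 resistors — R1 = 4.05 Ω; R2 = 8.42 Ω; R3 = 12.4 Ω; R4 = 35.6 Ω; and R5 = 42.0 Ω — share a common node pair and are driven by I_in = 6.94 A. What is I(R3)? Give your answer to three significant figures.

Conductances: ΣG = 1/4.05 + 1/8.42 + 1/12.4 + 1/35.6 + 1/42.0 = 0.4982 (1/Ω).
Current divider: I(R3) = I_in · G_k/ΣG = 6.94 × (0.08065/0.4982) = 6.94 × 0.1619 = 1.123 A.

I ≈ 1.12 A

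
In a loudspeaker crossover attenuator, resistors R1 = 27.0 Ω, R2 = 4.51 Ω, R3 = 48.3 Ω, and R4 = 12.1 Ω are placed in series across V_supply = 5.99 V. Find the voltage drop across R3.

V ≈ 3.15 V

ΣR = 27.0 + 4.51 + 48.3 + 12.1 = 91.91 Ω.
V = V_supply · R/ΣR = 5.99 × 0.5255 = 3.148 V.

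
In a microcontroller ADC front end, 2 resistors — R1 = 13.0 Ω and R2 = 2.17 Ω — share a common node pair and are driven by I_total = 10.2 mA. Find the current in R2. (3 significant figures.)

I ≈ 8.74 mA

With just two branches, the current splits inversely with resistance.
So I = 10.2 × 13.0/15.17 = 8.741 mA.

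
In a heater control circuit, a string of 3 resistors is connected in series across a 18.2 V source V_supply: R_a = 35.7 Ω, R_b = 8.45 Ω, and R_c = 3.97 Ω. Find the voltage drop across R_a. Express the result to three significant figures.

V ≈ 13.5 V

ΣR = 35.7 + 8.45 + 3.97 = 48.12 Ω.
V = V_supply · R/ΣR = 18.2 × 0.7419 = 13.50 V.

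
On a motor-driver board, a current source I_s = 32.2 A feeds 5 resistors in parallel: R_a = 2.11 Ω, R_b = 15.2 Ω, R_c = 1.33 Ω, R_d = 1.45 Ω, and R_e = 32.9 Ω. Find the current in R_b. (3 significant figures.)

ΣG = 1/2.11 + 1/15.2 + 1/1.33 + 1/1.45 + 1/32.9 = 2.012.
By the current-divider rule, I = I_s · G_k/ΣG = 32.2 × 0.03270 = 1.053 A.

I ≈ 1.05 A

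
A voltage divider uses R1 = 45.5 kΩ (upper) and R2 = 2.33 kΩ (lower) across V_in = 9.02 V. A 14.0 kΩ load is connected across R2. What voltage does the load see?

V_out ≈ 0.379 V

First combine the lower leg with the load: R2 ‖ R_L = 1.998 kΩ.
Then V_out = V_in · R2'/(R1 + R2') = 9.02 × 1.998/47.50 = 0.3793 V.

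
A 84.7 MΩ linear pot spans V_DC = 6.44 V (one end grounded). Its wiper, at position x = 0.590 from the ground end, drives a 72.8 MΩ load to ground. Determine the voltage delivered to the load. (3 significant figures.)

Split the track: R_lower = x·R_p = 49.97 MΩ, R_upper = (1−x)·R_p = 34.73 MΩ.
(x·R_p) ‖ R_L = 29.63 MΩ.
Loaded-divider output: V_out = 6.44 × 0.4604 = 2.965 V.
(Unloaded: V_out = x·V_DC = 3.80 V.)

V_out ≈ 2.97 V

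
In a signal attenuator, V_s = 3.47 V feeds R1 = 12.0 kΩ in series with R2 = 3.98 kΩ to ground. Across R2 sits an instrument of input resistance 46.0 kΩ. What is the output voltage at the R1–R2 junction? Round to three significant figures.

The load sits in parallel with R2, giving an effective lower resistance R2' = R2·R_L/(R2+R_L) = 3.663 kΩ.
Voltage divider with the loaded lower leg: V_out = 3.47 × 3.663/(12.0 + 3.663) = 3.47 × 0.2339 = 0.8115 V.

V_out ≈ 0.812 V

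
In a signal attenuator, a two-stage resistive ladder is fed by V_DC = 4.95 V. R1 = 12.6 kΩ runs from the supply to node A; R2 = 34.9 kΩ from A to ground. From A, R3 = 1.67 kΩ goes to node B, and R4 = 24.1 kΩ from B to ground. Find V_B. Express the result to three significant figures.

The second stage (R3 + R4 = 25.77 kΩ) loads node A in parallel with R2.
R2 ‖ (R3+R4) = 14.82 kΩ.
So V_A = 4.95 × 0.5405 = 2.676 V.
V_B = V_A × 0.9352 = 2.502 V.

V_B ≈ 2.50 V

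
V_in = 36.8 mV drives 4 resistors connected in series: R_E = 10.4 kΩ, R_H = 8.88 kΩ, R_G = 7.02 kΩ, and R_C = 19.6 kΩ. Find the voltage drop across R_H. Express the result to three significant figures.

V ≈ 7.12 mV

ΣR = 10.4 + 8.88 + 7.02 + 19.6 = 45.90 kΩ.
By the voltage-divider rule, V = 36.8 × 8.880/45.90 = 7.119 mV.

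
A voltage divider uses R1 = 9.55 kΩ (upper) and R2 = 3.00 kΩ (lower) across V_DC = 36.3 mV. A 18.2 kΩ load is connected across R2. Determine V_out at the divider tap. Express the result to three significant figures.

The load sits in parallel with R2, giving an effective lower resistance R2' = R2·R_L/(R2+R_L) = 2.575 kΩ.
Now apply the divider: V_out = 36.3 × 0.2124 = 7.710 mV.
(Unloaded it would be 8.68 mV; the load pulls it down.)

V_out ≈ 7.71 mV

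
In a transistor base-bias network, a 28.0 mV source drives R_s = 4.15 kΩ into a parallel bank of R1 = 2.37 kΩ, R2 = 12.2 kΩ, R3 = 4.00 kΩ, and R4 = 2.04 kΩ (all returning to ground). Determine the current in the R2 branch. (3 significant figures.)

I ≈ 0.372 µA

Equivalent of the parallel group: R_p = 0.8038 kΩ.
V_A by voltage divider: V_A = 28.0 × 0.8038/(4.15 + 0.8038) = 4.543 mV.
Branch current I = V_A/R2 = 4.543/12.2 = 0.3724 µA.
(Equivalently: I_total = 5.652 µA, then current-divider fraction G_k/ΣG = 0.06588.)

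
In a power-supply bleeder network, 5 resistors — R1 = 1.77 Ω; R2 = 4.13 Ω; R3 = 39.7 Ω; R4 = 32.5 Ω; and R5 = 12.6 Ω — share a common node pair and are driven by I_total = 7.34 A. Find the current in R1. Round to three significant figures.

ΣG = 1/1.77 + 1/4.13 + 1/39.7 + 1/32.5 + 1/12.6 = 0.9424.
Current divider: I(R1) = I_total · G_k/ΣG = 7.34 × (0.5650/0.9424) = 7.34 × 0.5995 = 4.400 A.

I ≈ 4.40 A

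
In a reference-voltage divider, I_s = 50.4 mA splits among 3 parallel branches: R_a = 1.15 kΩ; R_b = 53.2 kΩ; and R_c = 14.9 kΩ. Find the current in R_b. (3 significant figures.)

Total conductance ΣG = 1/1.15 + 1/53.2 + 1/14.9 = 0.9555 (units of 1/kΩ).
Current divider: I(R_b) = I_s · G_k/ΣG = 50.4 × (0.01880/0.9555) = 50.4 × 0.01967 = 0.9915 mA.

I ≈ 0.992 mA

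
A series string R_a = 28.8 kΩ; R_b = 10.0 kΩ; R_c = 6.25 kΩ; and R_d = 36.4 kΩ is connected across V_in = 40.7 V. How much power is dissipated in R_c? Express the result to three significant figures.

P ≈ 1.56 mW

The common current is I = 40.7/81.45 = 0.4997 mA.
V(R_c) = I·R = 3.123 V; P = V·I = 3.123 × 0.4997 = 1.561 mW.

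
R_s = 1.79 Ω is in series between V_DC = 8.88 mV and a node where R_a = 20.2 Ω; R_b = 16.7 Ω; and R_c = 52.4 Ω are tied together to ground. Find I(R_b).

Combine the parallel branches: R_p = (1/20.2 + 1/16.7 + 1/52.4)⁻¹ = 7.784 Ω.
Node voltage V_A = V_DC · R_p/(R_s + R_p) = 8.88 × 0.8130 = 7.220 mV.
Branch current I = V_A/R_b = 7.220/16.7 = 0.4323 mA.

I ≈ 0.432 mA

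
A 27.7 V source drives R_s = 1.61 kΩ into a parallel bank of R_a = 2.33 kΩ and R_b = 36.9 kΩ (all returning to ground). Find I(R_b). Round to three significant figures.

I ≈ 0.433 mA

Equivalent of the parallel group: R_p = 2.192 kΩ.
Node voltage V_A = V_supply · R_p/(R_s + R_p) = 27.7 × 0.5765 = 15.97 V.
I(R_b) = V_A / R_b = 15.97/36.9 = 0.4328 mA.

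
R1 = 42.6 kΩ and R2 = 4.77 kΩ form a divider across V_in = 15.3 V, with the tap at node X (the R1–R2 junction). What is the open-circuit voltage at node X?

V_th ≈ 1.54 V

V_th is the unloaded tap voltage: V_in · R2/(R1+R2) = 15.3 × 0.1007 = 1.541 V.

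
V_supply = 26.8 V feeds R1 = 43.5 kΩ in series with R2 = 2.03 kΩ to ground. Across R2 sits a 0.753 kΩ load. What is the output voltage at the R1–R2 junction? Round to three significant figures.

R2 ‖ R_L = (2.03 × 0.753)/(2.03 + 0.753) = 0.5493 kΩ.
Now apply the divider: V_out = 26.8 × 0.01247 = 0.3342 V.
(Unloaded it would be 1.19 V; the load pulls it down.)

V_out ≈ 0.334 V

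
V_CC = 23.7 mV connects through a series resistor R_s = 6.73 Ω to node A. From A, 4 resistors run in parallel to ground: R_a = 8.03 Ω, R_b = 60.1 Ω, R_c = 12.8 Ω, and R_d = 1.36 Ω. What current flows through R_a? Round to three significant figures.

Equivalent of the parallel group: R_p = 1.048 Ω.
V_A = 23.7 × 1.048/7.778 = 3.192 mV.
Branch current I = V_A/R_a = 3.192/8.03 = 0.3975 mA.

I ≈ 0.398 mA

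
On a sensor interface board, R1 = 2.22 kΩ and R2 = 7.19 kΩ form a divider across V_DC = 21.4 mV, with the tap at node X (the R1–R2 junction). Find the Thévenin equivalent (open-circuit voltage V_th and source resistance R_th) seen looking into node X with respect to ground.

V_th ≈ 16.4 mV, R_th ≈ 1.70 kΩ

With X open, the divider is unloaded: V_th = 21.4 × 7.19/9.410 = 16.35 mV.
Looking into X with the source shorted: R_th = R1·R2/(R1+R2) = 2.220 × 7.19/9.410 = 1.696 kΩ.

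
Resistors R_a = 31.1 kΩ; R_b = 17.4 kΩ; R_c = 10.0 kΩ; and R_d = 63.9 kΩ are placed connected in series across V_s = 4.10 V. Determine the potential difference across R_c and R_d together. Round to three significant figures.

Total series resistance ΣR = 31.1 + 17.4 + 10.0 + 63.9 = 122.4 kΩ.
R_{R_c..R_d} = 10.0 + 63.9 = 73.90 kΩ.
V = V_s · R/ΣR = 4.10 × 0.6038 = 2.475 V.

V ≈ 2.48 V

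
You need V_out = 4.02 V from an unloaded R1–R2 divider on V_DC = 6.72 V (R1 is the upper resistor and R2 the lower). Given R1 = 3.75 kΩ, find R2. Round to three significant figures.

The divider ratio is R2/(R1+R2) = 4.02/6.72 = 0.5982.
Rearranging, R2 = R1·k/(1−k) = 3.75 × 1.489 = 5.583 kΩ.

R2 ≈ 5.58 kΩ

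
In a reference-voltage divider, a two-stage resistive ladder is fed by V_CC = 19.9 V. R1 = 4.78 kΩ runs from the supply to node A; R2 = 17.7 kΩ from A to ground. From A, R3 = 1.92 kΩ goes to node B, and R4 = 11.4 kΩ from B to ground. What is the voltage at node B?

The second stage (R3 + R4 = 13.32 kΩ) loads node A in parallel with R2.
R2 ‖ (R3+R4) = 7.600 kΩ.
So V_A = 19.9 × 0.6139 = 12.22 V.
Then the unloaded second divider: V_B = V_A × R4/(R3+R4) = 12.22 × 0.8559 = 10.46 V.

V_B ≈ 10.5 V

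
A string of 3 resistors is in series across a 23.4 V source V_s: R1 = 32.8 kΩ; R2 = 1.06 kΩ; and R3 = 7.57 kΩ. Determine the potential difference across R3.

V ≈ 4.28 V

Total series resistance ΣR = 32.8 + 1.06 + 7.57 = 41.43 kΩ.
By the voltage-divider rule, V = 23.4 × 7.570/41.43 = 4.276 V.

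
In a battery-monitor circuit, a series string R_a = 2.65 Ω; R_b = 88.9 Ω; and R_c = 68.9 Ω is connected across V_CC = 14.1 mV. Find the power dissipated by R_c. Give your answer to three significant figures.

Series current I = V_CC/ΣR = 14.1/160.5 = 0.08788 mA.
P = I²R = 0.007723 × 68.9 = 0.5321 µW.

P ≈ 0.532 µW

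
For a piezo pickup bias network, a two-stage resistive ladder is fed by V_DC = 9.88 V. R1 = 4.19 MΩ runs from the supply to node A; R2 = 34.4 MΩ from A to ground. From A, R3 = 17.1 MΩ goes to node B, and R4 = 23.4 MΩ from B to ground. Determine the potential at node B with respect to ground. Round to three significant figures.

V_B ≈ 4.66 V

Node A sees R2 in parallel with the series input of stage 2, R3 + R4 = 40.50 MΩ.
Effective lower resistance at A: R2 ‖ 40.50 = 18.60 MΩ.
V_A = 9.88 × 18.60/(4.19 + 18.60) = 8.064 V.
Stage 2 is unloaded, so V_B = V_A · R4/(R3+R4) = 8.064 × 23.4/40.50 = 4.659 V.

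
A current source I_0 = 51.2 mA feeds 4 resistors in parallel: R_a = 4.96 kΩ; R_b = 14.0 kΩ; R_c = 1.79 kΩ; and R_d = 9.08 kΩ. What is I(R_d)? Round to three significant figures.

ΣG = 1/4.96 + 1/14.0 + 1/1.79 + 1/9.08 = 0.9418.
R_d takes the fraction G_k/ΣG = 0.1101/0.9418 = 0.1169, so I = 51.2 × 0.1169 = 5.987 mA.

I ≈ 5.99 mA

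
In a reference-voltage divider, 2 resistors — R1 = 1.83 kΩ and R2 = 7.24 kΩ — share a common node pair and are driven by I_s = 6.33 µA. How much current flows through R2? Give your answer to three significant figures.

I ≈ 1.28 µA

For two parallel branches, I_k = I_s · (other R)/(sum of R).
I(R2) = 6.33 × 1.83/(1.83 + 7.24) = 6.33 × 0.2018 = 1.277 µA.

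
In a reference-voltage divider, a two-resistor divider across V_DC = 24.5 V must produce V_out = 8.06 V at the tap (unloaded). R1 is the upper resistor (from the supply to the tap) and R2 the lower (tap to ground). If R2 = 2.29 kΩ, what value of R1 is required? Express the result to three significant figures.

The divider ratio is R2/(R1+R2) = 8.06/24.5 = 0.3290.
Rearranging, R1 = R2·(1−k)/k = 2.29 × 2.040 = 4.671 kΩ.

R1 ≈ 4.67 kΩ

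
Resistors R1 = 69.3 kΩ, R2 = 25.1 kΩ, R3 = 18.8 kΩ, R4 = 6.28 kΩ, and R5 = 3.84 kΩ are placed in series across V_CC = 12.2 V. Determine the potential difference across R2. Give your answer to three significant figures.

V ≈ 2.48 V

Series total: ΣR = 69.3 + 25.1 + 18.8 + 6.28 + 3.84 = 123.3 kΩ.
Voltage divider: V = V_CC · (25.10 / 123.3) = 12.2 × 0.2035 = 2.483 V.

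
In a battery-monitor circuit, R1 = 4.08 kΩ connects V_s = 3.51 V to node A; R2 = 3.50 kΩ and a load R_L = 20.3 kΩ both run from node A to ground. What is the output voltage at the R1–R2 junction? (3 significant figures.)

V_out ≈ 1.48 V

R2 ‖ R_L = (3.50 × 20.3)/(3.50 + 20.3) = 2.985 kΩ.
Then V_out = V_s · R2'/(R1 + R2') = 3.51 × 2.985/7.065 = 1.483 V.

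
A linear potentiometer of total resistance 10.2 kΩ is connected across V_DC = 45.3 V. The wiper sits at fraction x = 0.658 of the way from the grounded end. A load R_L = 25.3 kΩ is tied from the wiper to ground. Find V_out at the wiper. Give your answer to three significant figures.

Lower segment x·R_p = 6.712 kΩ; upper segment (1−x)·R_p = 3.488 kΩ.
R_L loads the lower segment: effective lower R = 5.304 kΩ.
Then V_out = V_DC · 5.304/(3.488 + 5.304) = 27.33 V.

V_out ≈ 27.3 V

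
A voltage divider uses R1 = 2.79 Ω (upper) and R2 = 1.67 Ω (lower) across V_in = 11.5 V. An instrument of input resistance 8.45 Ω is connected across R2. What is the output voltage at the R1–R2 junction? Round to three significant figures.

First combine the lower leg with the load: R2 ‖ R_L = 1.394 Ω.
Now apply the divider: V_out = 11.5 × 0.3332 = 3.832 V.
(Unloaded it would be 4.31 V; the load pulls it down.)

V_out ≈ 3.83 V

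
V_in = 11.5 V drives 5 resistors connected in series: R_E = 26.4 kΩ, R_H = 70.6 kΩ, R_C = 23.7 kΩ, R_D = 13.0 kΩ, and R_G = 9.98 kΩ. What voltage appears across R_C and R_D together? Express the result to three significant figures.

ΣR = 26.4 + 70.6 + 23.7 + 13.0 + 9.98 = 143.7 kΩ.
R_{R_C..R_D} = 23.7 + 13.0 = 36.70 kΩ.
Voltage divider: V = V_in · (36.70 / 143.7) = 11.5 × 0.2554 = 2.937 V.

V ≈ 2.94 V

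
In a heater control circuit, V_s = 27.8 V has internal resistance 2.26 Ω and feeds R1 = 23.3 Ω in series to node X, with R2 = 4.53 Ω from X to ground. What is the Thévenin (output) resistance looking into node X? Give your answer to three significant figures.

R_th ≈ 3.85 Ω

R1' = 2.26 + 23.3 = 25.56 Ω (source resistance + R1).
Zeroing V_s shorts the top of R1' to ground, so R_th = R1' ‖ R2 = 3.848 Ω.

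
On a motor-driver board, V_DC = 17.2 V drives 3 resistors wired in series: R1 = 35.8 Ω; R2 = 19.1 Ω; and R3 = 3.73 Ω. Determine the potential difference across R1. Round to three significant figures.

V ≈ 10.5 V

Total series resistance ΣR = 35.8 + 19.1 + 3.73 = 58.63 Ω.
By the voltage-divider rule, V = 17.2 × 35.80/58.63 = 10.50 V.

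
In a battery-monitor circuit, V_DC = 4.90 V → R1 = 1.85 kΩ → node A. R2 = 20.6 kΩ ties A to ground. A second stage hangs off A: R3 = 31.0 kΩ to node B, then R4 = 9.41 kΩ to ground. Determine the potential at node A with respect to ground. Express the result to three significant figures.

Node A sees R2 in parallel with the series input of stage 2, R3 + R4 = 40.41 kΩ.
R2 ‖ (R3+R4) = 13.64 kΩ.
V_A = 4.90 × 13.64/(1.85 + 13.64) = 4.315 V.

V_A ≈ 4.31 V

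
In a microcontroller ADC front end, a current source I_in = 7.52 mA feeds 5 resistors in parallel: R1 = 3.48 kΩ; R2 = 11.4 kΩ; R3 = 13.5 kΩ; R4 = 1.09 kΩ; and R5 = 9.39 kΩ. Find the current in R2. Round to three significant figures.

I ≈ 0.448 mA

ΣG = 1/3.48 + 1/11.4 + 1/13.5 + 1/1.09 + 1/9.39 = 1.473.
Current divider: I(R2) = I_in · G_k/ΣG = 7.52 × (0.08772/1.473) = 7.52 × 0.05955 = 0.4478 mA.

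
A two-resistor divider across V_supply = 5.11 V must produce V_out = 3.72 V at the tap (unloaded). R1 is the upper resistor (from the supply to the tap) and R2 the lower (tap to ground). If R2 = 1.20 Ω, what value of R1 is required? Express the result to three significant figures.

R1 ≈ 0.448 Ω

Required fraction k = V_out/V_supply = 0.7280.
Rearranging, R1 = R2·(1−k)/k = 1.20 × 0.3737 = 0.4484 Ω.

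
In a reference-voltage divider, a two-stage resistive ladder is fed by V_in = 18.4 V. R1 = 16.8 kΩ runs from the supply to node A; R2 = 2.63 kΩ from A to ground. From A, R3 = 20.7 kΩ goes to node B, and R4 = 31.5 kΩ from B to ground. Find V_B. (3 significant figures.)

Node A sees R2 in parallel with the series input of stage 2, R3 + R4 = 52.20 kΩ.
Effective lower resistance at A: R2 ‖ 52.20 = 2.504 kΩ.
First divider: V_A = V_in · 2.504/(16.8 + 2.504) = 2.387 V.
Then the unloaded second divider: V_B = V_A × R4/(R3+R4) = 2.387 × 0.6034 = 1.440 V.

V_B ≈ 1.44 V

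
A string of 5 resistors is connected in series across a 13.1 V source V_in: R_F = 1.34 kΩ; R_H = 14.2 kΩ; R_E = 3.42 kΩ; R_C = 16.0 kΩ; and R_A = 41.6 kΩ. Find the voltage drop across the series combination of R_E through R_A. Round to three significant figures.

V ≈ 10.4 V

Series total: ΣR = 1.34 + 14.2 + 3.42 + 16.0 + 41.6 = 76.56 kΩ.
R_{R_E..R_A} = 3.42 + 16.0 + 41.6 = 61.02 kΩ.
V = V_in · R/ΣR = 13.1 × 0.7970 = 10.44 V.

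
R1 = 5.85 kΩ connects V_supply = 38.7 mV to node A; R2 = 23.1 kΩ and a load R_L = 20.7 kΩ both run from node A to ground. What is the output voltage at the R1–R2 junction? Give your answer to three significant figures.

The load sits in parallel with R2, giving an effective lower resistance R2' = R2·R_L/(R2+R_L) = 10.92 kΩ.
Voltage divider with the loaded lower leg: V_out = 38.7 × 10.92/(5.85 + 10.92) = 38.7 × 0.6511 = 25.20 mV.

V_out ≈ 25.2 mV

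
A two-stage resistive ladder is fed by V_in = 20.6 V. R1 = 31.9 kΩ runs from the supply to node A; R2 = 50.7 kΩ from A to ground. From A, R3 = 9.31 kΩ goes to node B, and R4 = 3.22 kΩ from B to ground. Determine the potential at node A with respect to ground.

V_A ≈ 4.93 V

Looking into the second stage from A: R3 + R4 = 12.53 kΩ appears in parallel with R2.
R2 ‖ (R3+R4) = 10.05 kΩ.
So V_A = 20.6 × 0.2395 = 4.934 V.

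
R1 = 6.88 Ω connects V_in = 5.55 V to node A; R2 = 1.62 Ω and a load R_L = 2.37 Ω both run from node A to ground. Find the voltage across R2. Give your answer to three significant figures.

The load sits in parallel with R2, giving an effective lower resistance R2' = R2·R_L/(R2+R_L) = 0.9623 Ω.
Voltage divider with the loaded lower leg: V_out = 5.55 × 0.9623/(6.88 + 0.9623) = 5.55 × 0.1227 = 0.6810 V.

V_out ≈ 0.681 V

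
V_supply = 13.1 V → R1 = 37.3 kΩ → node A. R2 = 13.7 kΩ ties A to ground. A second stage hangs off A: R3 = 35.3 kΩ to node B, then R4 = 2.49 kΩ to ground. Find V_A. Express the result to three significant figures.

V_A ≈ 2.78 V

The second stage (R3 + R4 = 37.79 kΩ) loads node A in parallel with R2.
Effective lower resistance at A: R2 ‖ 37.79 = 10.05 kΩ.
First divider: V_A = V_supply · 10.05/(37.3 + 10.05) = 2.782 V.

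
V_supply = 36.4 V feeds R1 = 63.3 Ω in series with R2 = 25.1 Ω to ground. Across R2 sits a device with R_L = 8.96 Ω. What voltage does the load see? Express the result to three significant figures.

V_out ≈ 3.44 V

The load sits in parallel with R2, giving an effective lower resistance R2' = R2·R_L/(R2+R_L) = 6.603 Ω.
Then V_out = V_supply · R2'/(R1 + R2') = 36.4 × 6.603/69.90 = 3.438 V.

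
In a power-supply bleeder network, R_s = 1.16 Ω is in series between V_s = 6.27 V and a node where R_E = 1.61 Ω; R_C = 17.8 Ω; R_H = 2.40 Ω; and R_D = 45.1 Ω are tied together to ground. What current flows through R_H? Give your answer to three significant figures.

Equivalent of the parallel group: R_p = 0.8959 Ω.
V_A = 6.27 × 0.8959/2.056 = 2.732 V.
Branch current I = V_A/R_H = 2.732/2.40 = 1.138 A.
(Equivalently: I_total = 3.050 A, then current-divider fraction G_k/ΣG = 0.3733.)

I ≈ 1.14 A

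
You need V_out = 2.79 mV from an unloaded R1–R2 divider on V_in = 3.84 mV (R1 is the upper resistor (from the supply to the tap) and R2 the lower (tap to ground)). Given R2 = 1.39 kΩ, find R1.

V_out/V_in = R2/(R1+R2) = 0.7266.
Rearranging, R1 = R2·(1−k)/k = 1.39 × 0.3763 = 0.5231 kΩ.

R1 ≈ 0.523 kΩ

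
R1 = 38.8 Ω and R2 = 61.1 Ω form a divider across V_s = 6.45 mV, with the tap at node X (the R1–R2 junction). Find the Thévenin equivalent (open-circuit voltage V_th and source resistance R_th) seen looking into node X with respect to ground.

V_th ≈ 3.94 mV, R_th ≈ 23.7 Ω

Open-circuit (no load on X): V_th = V_s · R2/(R1 + R2) = 6.45 × 61.1/(38.80 + 61.1) = 3.945 mV.
With V_s suppressed (replaced by a short), R_th = R1 ‖ R2 = (38.80 × 61.1)/(38.80 + 61.1) = 23.73 Ω.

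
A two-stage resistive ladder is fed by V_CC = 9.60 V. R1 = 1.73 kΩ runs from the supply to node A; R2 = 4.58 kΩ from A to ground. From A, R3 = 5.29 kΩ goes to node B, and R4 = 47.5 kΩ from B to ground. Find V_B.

V_B ≈ 6.12 V

Node A sees R2 in parallel with the series input of stage 2, R3 + R4 = 52.79 kΩ.
Effective lower resistance at A: R2 ‖ 52.79 = 4.214 kΩ.
V_A = 9.60 × 4.214/(1.73 + 4.214) = 6.806 V.
V_B = V_A × 0.8998 = 6.124 V.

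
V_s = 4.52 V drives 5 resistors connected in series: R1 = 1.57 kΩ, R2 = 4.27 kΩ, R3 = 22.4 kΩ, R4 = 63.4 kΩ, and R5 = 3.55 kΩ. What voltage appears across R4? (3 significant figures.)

V ≈ 3.01 V

Series total: ΣR = 1.57 + 4.27 + 22.4 + 63.4 + 3.55 = 95.19 kΩ.
By the voltage-divider rule, V = 4.52 × 63.40/95.19 = 3.010 V.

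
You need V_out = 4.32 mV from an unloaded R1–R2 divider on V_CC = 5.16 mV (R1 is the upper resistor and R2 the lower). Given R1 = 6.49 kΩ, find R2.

The divider ratio is R2/(R1+R2) = 4.32/5.16 = 0.8372.
So R2 = R1 · V_out/(V_CC − V_out) = 6.49 × 4.32/(5.16 − 4.32) = 6.49 × 5.143 = 33.38 kΩ.

R2 ≈ 33.4 kΩ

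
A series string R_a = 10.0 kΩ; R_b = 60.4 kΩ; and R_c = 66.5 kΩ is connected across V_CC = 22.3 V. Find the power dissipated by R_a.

ΣR = 136.9 kΩ → I = 22.3/136.9 = 0.1629 mA.
P(R_a) = I²·R_a = (0.1629)² × 10.0 = 0.2653 mW.

P ≈ 0.265 mW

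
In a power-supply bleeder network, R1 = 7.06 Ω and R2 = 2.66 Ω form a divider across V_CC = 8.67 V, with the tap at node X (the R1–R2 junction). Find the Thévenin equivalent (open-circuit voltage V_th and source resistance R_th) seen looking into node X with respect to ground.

V_th ≈ 2.37 V, R_th ≈ 1.93 Ω

With X open, the divider is unloaded: V_th = 8.67 × 2.66/9.720 = 2.373 V.
With V_CC suppressed (replaced by a short), R_th = R1 ‖ R2 = (7.060 × 2.66)/(7.060 + 2.66) = 1.932 Ω.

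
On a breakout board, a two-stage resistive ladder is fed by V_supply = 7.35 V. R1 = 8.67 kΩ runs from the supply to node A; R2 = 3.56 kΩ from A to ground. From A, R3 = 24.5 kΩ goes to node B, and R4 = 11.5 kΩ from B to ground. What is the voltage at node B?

V_B ≈ 0.639 V

The second stage (R3 + R4 = 36.00 kΩ) loads node A in parallel with R2.
Effective lower resistance at A: R2 ‖ 36.00 = 3.240 kΩ.
V_A = 7.35 × 3.240/(8.67 + 3.240) = 1.999 V.
Stage 2 is unloaded, so V_B = V_A · R4/(R3+R4) = 1.999 × 11.5/36.00 = 0.6387 V.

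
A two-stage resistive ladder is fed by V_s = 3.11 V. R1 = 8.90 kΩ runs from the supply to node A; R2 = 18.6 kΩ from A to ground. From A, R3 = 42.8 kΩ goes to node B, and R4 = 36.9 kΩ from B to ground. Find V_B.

V_B ≈ 0.905 V

Node A sees R2 in parallel with the series input of stage 2, R3 + R4 = 79.70 kΩ.
R2 ‖ (R3+R4) = 15.08 kΩ.
So V_A = 3.11 × 0.6289 = 1.956 V.
Stage 2 is unloaded, so V_B = V_A · R4/(R3+R4) = 1.956 × 36.9/79.70 = 0.9055 V.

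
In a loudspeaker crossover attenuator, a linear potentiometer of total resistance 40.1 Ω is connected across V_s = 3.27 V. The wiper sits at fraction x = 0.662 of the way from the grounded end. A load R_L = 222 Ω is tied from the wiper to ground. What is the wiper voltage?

The pot divides into 13.55 Ω above the wiper and 26.55 Ω below.
R_L loads the lower segment: effective lower R = 23.71 Ω.
Loaded-divider output: V_out = 3.27 × 0.6363 = 2.081 V.
(Unloaded: V_out = x·V_s = 2.16 V.)

V_out ≈ 2.08 V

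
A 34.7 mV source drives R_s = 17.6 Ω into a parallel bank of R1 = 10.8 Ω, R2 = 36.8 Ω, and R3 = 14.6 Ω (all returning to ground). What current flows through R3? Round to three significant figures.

I ≈ 0.551 mA

Equivalent of the parallel group: R_p = 5.312 Ω.
V_A = 34.7 × 5.312/22.91 = 8.045 mV.
I(R3) = V_A / R3 = 8.045/14.6 = 0.5510 mA.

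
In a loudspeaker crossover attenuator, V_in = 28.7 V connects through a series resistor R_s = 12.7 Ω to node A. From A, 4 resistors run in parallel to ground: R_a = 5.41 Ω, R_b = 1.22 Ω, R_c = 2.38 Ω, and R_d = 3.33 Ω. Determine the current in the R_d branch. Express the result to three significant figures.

Equivalent of the parallel group: R_p = 0.5797 Ω.
V_A = 28.7 × 0.5797/13.28 = 1.253 V.
I(R_d) = V_A / R_d = 1.253/3.33 = 0.3762 A.

I ≈ 0.376 A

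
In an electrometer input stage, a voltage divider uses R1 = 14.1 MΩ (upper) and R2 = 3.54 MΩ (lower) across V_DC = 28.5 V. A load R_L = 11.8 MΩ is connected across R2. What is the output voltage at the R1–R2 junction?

First combine the lower leg with the load: R2 ‖ R_L = 2.723 MΩ.
Then V_out = V_DC · R2'/(R1 + R2') = 28.5 × 2.723/16.82 = 4.613 V.

V_out ≈ 4.61 V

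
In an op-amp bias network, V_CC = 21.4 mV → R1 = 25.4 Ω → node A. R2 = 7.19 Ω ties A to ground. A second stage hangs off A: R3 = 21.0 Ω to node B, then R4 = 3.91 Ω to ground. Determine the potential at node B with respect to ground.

V_B ≈ 0.605 mV

The second stage (R3 + R4 = 24.91 Ω) loads node A in parallel with R2.
Effective lower resistance at A: R2 ‖ 24.91 = 5.580 Ω.
First divider: V_A = V_CC · 5.580/(25.4 + 5.580) = 3.854 mV.
Then the unloaded second divider: V_B = V_A × R4/(R3+R4) = 3.854 × 0.1570 = 0.6050 mV.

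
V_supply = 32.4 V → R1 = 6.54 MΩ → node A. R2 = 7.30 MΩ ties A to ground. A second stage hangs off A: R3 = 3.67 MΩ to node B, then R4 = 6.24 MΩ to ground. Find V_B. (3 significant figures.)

Node A sees R2 in parallel with the series input of stage 2, R3 + R4 = 9.910 MΩ.
Effective lower resistance at A: R2 ‖ 9.910 = 4.204 MΩ.
So V_A = 32.4 × 0.3913 = 12.68 V.
V_B = V_A × 0.6297 = 7.982 V.

V_B ≈ 7.98 V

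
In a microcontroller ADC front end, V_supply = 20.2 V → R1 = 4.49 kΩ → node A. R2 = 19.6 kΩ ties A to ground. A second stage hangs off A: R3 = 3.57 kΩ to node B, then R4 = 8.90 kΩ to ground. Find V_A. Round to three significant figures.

V_A ≈ 12.7 V

The second stage (R3 + R4 = 12.47 kΩ) loads node A in parallel with R2.
Effective lower resistance at A: R2 ‖ 12.47 = 7.621 kΩ.
First divider: V_A = V_supply · 7.621/(4.49 + 7.621) = 12.71 V.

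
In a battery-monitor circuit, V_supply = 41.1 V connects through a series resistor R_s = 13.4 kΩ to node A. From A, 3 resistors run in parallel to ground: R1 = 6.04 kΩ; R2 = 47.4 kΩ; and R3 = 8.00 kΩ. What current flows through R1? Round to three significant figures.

I ≈ 1.31 mA

Equivalent of the parallel group: R_p = 3.209 kΩ.
V_A by voltage divider: V_A = 41.1 × 3.209/(13.4 + 3.209) = 7.940 V.
Branch current I = V_A/R1 = 7.940/6.04 = 1.315 mA.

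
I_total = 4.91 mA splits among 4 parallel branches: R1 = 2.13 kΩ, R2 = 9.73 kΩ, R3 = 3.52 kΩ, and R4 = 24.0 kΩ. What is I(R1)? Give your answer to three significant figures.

ΣG = 1/2.13 + 1/9.73 + 1/3.52 + 1/24.0 = 0.8980.
By the current-divider rule, I = I_total · G_k/ΣG = 4.91 × 0.5228 = 2.567 mA.

I ≈ 2.57 mA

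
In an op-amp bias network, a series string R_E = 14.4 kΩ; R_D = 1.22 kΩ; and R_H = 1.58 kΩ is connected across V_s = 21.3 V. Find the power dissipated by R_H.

P ≈ 2.42 mW

The common current is I = 21.3/17.20 = 1.238 mA.
V(R_H) = I·R = 1.957 V; P = V·I = 1.957 × 1.238 = 2.423 mW.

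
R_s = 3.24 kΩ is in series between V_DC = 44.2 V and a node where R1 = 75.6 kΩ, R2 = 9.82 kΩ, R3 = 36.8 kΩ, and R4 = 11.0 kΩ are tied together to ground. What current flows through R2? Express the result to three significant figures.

I ≈ 2.56 mA

Equivalent of the parallel group: R_p = 4.289 kΩ.
V_A = 44.2 × 4.289/7.529 = 25.18 V.
Branch current I = V_A/R2 = 25.18/9.82 = 2.564 mA.
(Check via current divider: I_total = 5.870 mA; share G_k/ΣG = 0.4368 → same result.)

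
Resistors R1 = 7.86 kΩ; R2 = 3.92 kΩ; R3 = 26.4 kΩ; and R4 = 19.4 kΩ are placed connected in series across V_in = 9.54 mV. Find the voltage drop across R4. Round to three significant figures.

V ≈ 3.21 mV

ΣR = 7.86 + 3.92 + 26.4 + 19.4 = 57.58 kΩ.
By the voltage-divider rule, V = 9.54 × 19.40/57.58 = 3.214 mV.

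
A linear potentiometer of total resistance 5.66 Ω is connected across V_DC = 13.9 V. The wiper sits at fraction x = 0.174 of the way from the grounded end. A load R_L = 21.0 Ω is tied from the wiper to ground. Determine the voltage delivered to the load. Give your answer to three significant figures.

V_out ≈ 2.33 V

Split the track: R_lower = x·R_p = 0.9848 Ω, R_upper = (1−x)·R_p = 4.675 Ω.
(x·R_p) ‖ R_L = 0.9407 Ω.
Loaded-divider output: V_out = 13.9 × 0.1675 = 2.328 V.
(Unloaded: V_out = x·V_DC = 2.42 V.)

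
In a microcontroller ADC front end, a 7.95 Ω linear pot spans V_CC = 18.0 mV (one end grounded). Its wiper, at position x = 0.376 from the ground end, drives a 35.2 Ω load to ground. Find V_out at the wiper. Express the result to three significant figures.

The pot divides into 4.961 Ω above the wiper and 2.989 Ω below.
Lower segment in parallel with the load: 2.989 ‖ 35.2 = 2.755 Ω.
Then V_out = V_CC · 2.755/(4.961 + 2.755) = 6.427 mV.

V_out ≈ 6.43 mV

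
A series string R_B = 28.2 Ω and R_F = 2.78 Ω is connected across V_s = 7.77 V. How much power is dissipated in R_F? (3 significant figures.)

The common current is I = 7.77/30.98 = 0.2508 A.
P(R_F) = I²·R_F = (0.2508)² × 2.78 = 0.1749 W.

P ≈ 0.175 W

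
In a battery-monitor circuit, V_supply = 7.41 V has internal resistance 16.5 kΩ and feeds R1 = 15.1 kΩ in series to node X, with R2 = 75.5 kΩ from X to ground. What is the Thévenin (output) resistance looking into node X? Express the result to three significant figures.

R1' = 16.5 + 15.1 = 31.60 kΩ (source resistance + R1).
Looking into X with the source shorted: R_th = R1'·R2/(R1'+R2) = 31.60 × 75.5/107.1 = 22.28 kΩ.

R_th ≈ 22.3 kΩ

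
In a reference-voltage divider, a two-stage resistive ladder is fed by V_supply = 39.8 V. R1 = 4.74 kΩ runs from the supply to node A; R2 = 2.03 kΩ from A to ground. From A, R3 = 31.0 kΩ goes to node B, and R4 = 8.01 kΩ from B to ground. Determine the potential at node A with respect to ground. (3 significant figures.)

V_A ≈ 11.5 V

Node A sees R2 in parallel with the series input of stage 2, R3 + R4 = 39.01 kΩ.
Effective lower resistance at A: R2 ‖ 39.01 = 1.930 kΩ.
So V_A = 39.8 × 0.2893 = 11.51 V.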